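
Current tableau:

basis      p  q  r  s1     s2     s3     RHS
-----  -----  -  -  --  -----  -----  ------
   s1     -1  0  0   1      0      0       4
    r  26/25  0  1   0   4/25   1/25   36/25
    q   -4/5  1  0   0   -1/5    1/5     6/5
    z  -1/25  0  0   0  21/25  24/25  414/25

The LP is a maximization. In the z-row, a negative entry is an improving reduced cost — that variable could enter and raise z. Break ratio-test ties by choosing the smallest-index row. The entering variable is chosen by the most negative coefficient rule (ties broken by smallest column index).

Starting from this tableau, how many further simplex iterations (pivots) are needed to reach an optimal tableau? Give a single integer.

pivot: p in, r out → z = 216/13
No improving column remains; optimal.

1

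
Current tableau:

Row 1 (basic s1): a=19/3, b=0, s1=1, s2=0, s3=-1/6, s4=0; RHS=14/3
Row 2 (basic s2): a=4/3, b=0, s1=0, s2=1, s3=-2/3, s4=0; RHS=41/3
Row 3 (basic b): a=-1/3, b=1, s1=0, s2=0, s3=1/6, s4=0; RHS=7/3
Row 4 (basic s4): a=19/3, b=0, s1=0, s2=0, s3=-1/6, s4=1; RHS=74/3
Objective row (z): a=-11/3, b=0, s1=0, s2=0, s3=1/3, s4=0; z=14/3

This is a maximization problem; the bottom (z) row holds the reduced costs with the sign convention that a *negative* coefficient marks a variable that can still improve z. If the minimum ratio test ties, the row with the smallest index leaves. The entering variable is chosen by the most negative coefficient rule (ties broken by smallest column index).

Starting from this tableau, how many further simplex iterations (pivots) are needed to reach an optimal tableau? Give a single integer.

pivot: a in, s1 out → z = 140/19
No improving column remains; optimal.

1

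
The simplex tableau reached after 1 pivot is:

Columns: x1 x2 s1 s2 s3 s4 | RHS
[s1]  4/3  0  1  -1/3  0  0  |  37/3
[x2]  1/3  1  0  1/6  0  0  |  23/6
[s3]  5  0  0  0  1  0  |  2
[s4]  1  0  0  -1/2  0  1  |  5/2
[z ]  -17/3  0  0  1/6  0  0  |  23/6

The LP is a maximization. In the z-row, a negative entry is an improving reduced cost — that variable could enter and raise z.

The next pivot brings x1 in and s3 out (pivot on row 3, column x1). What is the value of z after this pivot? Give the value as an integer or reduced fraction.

Minimum ratio for x1: 2/5 = 2/5.
z changes by −(z-row coeff of x1)·ratio = −(-17/3)·(2/5) = 34/15.
New z = 23/6 + (34/15) = 61/10.

61/10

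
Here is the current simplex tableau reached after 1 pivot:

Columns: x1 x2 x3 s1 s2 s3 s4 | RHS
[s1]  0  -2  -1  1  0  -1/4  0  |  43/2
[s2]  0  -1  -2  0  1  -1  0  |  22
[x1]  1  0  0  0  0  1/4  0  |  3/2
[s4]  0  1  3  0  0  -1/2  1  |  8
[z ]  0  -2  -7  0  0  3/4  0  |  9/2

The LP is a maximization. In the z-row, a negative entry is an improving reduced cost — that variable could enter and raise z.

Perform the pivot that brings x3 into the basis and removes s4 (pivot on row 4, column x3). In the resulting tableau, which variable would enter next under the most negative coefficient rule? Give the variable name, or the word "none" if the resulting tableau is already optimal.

Pivot element 3. New z-row = old z-row − (-7)·(row 4/3).
Updated z-row coefficients: x1: 0, x2: 1/3, x3: 0, s1: 0, s2: 0, s3: -5/12, s4: 7/3.
The most negative is -5/12 in column s3, so s3 would enter next.

s3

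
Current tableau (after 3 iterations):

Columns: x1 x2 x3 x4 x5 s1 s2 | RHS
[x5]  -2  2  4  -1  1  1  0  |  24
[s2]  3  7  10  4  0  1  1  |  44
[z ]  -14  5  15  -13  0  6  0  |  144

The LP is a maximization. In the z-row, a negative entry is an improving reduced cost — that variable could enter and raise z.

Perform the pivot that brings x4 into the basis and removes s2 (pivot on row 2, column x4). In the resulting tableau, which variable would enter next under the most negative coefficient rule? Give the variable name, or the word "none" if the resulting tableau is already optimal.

Pivot element 4. New z-row = old z-row − (-13)·(row 2/4).
Updated z-row coefficients: x1: -17/4, x2: 111/4, x3: 95/2, x4: 0, x5: 0, s1: 37/4, s2: 13/4.
The most negative is -17/4 in column x1, so x1 would enter next.

x1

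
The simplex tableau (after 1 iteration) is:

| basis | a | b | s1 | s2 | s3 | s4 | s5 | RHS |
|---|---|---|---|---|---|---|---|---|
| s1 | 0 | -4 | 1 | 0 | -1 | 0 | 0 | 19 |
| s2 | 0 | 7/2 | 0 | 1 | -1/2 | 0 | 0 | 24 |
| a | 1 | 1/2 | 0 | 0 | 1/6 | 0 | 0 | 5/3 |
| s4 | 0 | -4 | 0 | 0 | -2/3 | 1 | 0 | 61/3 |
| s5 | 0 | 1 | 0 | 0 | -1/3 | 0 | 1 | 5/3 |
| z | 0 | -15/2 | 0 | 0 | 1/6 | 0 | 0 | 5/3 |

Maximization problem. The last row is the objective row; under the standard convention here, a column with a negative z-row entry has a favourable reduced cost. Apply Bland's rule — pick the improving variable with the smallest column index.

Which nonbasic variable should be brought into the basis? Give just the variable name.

Objective-row coefficients: a: 0, b: -15/2, s1: 0, s2: 0, s3: 1/6, s4: 0, s5: 0.
Improving columns: b. Bland's rule picks the smallest column index → b.

b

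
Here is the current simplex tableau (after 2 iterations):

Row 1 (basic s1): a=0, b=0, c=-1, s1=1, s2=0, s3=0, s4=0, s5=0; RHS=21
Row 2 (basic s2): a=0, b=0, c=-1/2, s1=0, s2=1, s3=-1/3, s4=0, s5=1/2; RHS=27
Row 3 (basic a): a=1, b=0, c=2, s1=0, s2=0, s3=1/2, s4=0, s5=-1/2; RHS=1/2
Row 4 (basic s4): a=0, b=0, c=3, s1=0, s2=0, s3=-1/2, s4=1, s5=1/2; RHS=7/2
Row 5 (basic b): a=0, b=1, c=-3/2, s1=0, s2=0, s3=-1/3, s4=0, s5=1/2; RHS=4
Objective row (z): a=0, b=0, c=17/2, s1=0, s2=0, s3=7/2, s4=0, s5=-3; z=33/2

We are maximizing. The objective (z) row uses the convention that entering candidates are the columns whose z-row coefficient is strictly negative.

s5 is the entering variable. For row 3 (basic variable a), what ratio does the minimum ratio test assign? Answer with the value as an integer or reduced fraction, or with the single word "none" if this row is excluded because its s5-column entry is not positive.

none

The s5 entry in row 3 is -1/2 ≤ 0, so this row gives no ratio.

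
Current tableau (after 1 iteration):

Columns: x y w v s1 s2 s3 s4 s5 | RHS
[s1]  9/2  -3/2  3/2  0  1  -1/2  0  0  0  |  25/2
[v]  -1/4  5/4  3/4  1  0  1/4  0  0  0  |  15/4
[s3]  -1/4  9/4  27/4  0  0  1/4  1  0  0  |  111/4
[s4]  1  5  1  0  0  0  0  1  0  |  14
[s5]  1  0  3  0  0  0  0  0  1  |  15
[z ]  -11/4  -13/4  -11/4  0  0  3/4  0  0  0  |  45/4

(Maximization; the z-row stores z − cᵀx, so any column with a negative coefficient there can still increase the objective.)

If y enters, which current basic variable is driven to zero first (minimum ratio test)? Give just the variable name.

s4

Ratios: row 1 (s1): entry -3/2 ≤ 0, skip; row 2 (v): (15/4)/(5/4) = 3; row 3 (s3): (111/4)/(9/4) = 37/3; row 4 (s4): 14/5 = 14/5; row 5 (s5): entry 0 ≤ 0, skip.
Minimum ratio 14/5 is in the s4 row, so s4 leaves.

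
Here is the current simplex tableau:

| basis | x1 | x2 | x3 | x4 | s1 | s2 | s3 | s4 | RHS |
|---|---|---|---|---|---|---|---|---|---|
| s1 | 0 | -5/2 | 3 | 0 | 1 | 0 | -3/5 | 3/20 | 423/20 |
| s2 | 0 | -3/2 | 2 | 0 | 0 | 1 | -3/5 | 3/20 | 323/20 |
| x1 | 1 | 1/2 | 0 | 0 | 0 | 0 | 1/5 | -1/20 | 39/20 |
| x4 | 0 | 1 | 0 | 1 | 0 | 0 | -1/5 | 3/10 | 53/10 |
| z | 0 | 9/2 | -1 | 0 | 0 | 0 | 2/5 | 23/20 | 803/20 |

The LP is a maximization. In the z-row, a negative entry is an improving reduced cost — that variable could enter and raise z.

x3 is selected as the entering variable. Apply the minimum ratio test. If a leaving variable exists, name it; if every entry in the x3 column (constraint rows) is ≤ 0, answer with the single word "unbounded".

Ratios: row 1 (s1): (423/20)/3 = 141/20; row 2 (s2): (323/20)/2 = 323/40; row 3 (x1): entry 0 ≤ 0, skip; row 4 (x4): entry 0 ≤ 0, skip.
Minimum ratio is in the s1 row, so s1 leaves.

s1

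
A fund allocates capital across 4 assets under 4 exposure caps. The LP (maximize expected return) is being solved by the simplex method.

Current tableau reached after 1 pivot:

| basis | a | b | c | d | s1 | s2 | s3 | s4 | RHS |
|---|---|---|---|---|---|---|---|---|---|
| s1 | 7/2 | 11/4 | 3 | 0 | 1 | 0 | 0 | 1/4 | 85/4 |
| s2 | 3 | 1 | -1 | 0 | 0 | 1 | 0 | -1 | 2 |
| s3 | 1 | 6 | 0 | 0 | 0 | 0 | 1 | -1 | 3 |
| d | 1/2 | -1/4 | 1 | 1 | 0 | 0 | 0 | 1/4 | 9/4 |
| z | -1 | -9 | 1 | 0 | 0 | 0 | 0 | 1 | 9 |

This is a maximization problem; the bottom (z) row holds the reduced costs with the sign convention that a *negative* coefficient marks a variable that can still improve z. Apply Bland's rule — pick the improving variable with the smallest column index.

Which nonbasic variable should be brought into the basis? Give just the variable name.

a

Objective-row coefficients: a: -1, b: -9, c: 1, d: 0, s1: 0, s2: 0, s3: 0, s4: 1.
Improving columns: a, b. Bland's rule picks the smallest column index → a.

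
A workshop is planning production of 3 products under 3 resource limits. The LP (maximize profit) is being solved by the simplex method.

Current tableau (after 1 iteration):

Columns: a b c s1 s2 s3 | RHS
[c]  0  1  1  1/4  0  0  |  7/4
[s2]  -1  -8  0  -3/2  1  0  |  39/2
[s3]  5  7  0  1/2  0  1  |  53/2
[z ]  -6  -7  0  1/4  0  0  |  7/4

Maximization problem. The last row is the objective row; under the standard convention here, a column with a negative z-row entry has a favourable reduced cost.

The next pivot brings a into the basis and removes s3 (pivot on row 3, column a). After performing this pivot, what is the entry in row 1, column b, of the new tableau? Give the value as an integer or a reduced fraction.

Pivot element is row 3, column a: 5.
Normalize row 3: new (row 3, b) = 7/5 = 7/5.
row 1 ← row 1 − 0·(new row 3): 1 − 0·(7/5) = 1.

1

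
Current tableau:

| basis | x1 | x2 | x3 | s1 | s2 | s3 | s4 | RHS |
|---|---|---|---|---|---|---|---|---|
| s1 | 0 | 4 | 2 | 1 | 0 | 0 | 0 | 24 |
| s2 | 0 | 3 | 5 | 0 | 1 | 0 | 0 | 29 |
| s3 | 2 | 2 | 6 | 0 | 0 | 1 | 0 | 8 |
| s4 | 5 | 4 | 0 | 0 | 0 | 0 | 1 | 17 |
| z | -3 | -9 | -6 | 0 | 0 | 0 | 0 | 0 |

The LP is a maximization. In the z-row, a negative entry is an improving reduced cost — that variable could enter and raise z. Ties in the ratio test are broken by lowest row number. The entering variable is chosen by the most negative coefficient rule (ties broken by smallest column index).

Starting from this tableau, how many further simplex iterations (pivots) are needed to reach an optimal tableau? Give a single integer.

1

pivot: x2 in, s3 out → z = 36
No improving column remains; optimal.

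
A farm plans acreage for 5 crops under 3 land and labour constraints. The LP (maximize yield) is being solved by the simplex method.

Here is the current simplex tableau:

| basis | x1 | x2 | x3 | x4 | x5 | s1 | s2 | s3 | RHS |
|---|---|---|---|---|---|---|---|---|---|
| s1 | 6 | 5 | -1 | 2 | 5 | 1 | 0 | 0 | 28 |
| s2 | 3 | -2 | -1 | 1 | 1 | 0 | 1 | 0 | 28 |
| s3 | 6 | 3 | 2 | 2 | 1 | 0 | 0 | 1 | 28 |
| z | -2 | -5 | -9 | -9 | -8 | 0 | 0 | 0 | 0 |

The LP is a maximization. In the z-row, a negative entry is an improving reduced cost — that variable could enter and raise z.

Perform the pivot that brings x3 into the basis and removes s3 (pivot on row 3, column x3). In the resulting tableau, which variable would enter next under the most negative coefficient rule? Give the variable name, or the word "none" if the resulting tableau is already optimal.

x5

Pivot element 2. New z-row = old z-row − (-9)·(row 3/2).
Updated z-row coefficients: x1: 25, x2: 17/2, x3: 0, x4: 0, x5: -7/2, s1: 0, s2: 0, s3: 9/2.
The most negative is -7/2 in column x5, so x5 would enter next.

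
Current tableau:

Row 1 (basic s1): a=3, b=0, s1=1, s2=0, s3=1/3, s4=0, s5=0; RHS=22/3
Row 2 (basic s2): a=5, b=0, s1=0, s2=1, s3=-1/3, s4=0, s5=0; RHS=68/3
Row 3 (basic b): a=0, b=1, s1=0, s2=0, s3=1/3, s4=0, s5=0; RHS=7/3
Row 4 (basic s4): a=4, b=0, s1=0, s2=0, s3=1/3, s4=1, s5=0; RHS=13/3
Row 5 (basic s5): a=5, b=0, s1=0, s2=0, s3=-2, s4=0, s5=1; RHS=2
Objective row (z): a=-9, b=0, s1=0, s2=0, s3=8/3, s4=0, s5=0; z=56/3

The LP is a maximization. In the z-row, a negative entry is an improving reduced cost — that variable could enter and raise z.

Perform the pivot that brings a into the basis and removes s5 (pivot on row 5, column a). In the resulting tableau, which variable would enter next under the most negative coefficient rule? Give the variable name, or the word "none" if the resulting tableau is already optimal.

s3

Pivot element 5. New z-row = old z-row − (-9)·(row 5/5).
Updated z-row coefficients: a: 0, b: 0, s1: 0, s2: 0, s3: -14/15, s4: 0, s5: 9/5.
The most negative is -14/15 in column s3, so s3 would enter next.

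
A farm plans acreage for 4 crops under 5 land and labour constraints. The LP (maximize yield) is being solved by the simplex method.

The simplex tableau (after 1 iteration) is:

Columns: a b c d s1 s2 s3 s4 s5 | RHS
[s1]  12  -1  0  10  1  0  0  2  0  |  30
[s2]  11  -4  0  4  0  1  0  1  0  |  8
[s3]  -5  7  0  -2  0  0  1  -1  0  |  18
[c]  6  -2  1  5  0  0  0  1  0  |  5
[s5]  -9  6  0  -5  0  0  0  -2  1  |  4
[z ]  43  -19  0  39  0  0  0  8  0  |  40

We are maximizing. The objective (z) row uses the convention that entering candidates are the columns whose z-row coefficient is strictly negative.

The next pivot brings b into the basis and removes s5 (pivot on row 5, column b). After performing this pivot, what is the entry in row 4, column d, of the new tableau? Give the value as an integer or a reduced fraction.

Pivot element is row 5, column b: 6.
Normalize row 5: new (row 5, d) = (-5)/6 = -5/6.
row 4 ← row 4 − (-2)·(new row 5): 5 − (-2)·(-5/6) = 10/3.

10/3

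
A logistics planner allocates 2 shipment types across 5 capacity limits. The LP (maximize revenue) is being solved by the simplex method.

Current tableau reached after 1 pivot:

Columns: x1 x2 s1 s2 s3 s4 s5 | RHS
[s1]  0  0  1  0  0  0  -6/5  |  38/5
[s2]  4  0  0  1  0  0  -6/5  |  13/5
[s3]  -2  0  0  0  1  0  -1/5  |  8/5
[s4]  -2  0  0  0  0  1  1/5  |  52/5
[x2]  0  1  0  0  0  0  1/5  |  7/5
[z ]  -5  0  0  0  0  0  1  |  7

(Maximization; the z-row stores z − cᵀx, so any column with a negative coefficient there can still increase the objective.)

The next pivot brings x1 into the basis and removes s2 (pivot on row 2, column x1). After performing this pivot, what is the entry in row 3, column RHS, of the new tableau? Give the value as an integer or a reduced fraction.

29/10

Pivot element is row 2, column x1: 4.
Normalize row 2: new (row 2, RHS) = (13/5)/4 = 13/20.
row 3 ← row 3 − (-2)·(new row 2): 8/5 − (-2)·(13/20) = 29/10.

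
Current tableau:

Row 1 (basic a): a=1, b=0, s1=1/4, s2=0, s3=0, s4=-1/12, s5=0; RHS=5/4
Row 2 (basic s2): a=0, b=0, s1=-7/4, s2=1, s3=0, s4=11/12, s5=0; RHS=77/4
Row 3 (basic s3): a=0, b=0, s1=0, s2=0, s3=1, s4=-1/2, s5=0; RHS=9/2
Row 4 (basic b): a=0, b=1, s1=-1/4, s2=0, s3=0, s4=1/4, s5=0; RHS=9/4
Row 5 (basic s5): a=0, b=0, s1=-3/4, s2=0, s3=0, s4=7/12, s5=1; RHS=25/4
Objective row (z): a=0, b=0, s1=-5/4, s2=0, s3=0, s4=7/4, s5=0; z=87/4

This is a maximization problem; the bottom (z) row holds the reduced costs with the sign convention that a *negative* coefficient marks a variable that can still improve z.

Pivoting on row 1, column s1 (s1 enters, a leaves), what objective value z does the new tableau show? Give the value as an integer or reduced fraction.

28

Minimum ratio for s1: (5/4)/(1/4) = 5.
z changes by −(z-row coeff of s1)·ratio = −(-5/4)·5 = 25/4.
New z = 87/4 + (25/4) = 28.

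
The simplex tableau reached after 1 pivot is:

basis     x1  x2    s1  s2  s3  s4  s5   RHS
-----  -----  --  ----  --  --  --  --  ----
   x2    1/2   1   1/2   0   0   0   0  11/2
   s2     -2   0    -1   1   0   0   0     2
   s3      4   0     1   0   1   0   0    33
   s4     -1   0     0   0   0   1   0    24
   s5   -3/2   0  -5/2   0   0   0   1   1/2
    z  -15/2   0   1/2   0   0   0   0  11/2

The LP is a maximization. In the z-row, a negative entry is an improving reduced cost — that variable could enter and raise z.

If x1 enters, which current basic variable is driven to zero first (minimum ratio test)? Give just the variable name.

s3

Ratios: row 1 (x2): (11/2)/(1/2) = 11; row 2 (s2): entry -2 ≤ 0, skip; row 3 (s3): 33/4 = 33/4; row 4 (s4): entry -1 ≤ 0, skip; row 5 (s5): entry -3/2 ≤ 0, skip.
Minimum ratio 33/4 is in the s3 row, so s3 leaves.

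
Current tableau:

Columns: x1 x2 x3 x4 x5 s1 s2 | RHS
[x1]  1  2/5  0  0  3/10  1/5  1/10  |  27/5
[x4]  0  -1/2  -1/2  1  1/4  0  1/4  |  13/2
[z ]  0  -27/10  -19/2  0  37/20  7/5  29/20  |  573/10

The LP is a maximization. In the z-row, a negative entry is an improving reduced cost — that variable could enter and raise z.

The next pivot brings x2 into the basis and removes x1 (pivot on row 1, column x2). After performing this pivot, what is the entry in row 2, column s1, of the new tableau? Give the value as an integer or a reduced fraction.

1/4

Pivot element is row 1, column x2: 2/5.
Normalize row 1: new (row 1, s1) = (1/5)/(2/5) = 1/2.
row 2 ← row 2 − (-1/2)·(new row 1): 0 − (-1/2)·(1/2) = 1/4.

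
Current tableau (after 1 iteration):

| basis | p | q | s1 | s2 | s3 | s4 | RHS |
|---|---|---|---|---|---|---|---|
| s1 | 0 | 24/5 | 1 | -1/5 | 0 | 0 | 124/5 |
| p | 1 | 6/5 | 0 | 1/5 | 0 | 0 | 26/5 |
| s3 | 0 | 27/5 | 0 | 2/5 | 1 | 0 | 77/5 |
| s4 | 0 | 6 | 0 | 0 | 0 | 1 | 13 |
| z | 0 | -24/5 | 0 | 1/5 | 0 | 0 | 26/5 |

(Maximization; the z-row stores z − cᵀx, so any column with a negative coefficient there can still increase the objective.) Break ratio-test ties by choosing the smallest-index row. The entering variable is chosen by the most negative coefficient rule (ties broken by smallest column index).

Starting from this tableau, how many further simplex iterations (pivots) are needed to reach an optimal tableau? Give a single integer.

1

pivot: q in, s4 out → z = 78/5
No improving column remains; optimal.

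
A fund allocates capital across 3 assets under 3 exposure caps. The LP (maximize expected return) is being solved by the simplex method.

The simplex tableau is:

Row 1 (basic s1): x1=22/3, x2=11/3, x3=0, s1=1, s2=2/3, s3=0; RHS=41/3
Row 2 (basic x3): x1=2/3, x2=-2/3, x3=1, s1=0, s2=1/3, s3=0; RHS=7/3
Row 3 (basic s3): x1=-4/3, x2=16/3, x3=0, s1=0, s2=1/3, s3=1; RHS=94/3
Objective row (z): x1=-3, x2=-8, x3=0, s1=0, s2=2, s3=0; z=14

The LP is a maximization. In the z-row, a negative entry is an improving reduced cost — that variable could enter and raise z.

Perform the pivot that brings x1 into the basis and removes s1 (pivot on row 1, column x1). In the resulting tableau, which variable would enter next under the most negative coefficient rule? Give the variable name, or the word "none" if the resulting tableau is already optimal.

Pivot element 22/3. New z-row = old z-row − (-3)·(row 1/(22/3)).
Updated z-row coefficients: x1: 0, x2: -13/2, x3: 0, s1: 9/22, s2: 25/11, s3: 0.
The most negative is -13/2 in column x2, so x2 would enter next.

x2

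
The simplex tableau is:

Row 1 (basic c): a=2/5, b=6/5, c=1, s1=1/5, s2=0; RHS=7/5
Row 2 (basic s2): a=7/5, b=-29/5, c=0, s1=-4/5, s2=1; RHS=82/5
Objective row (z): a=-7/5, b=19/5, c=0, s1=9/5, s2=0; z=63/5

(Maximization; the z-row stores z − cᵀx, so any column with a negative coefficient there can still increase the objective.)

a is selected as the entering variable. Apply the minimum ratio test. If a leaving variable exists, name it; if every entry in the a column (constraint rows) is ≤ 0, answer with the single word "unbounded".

Ratios: row 1 (c): (7/5)/(2/5) = 7/2; row 2 (s2): (82/5)/(7/5) = 82/7.
Minimum ratio is in the c row, so c leaves.

c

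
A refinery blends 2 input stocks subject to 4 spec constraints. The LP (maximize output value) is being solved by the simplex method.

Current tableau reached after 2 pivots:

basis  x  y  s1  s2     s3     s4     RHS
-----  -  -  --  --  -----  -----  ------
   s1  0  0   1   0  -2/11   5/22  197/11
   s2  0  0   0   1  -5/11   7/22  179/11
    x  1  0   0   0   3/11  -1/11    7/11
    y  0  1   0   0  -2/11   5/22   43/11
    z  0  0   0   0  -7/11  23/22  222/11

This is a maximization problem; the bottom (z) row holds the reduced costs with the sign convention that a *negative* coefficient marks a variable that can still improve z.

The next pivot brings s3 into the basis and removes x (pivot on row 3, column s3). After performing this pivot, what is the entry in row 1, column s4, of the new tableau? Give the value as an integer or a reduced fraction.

Pivot element is row 3, column s3: 3/11.
Normalize row 3: new (row 3, s4) = (-1/11)/(3/11) = -1/3.
row 1 ← row 1 − (-2/11)·(new row 3): 5/22 − (-2/11)·(-1/3) = 1/6.

1/6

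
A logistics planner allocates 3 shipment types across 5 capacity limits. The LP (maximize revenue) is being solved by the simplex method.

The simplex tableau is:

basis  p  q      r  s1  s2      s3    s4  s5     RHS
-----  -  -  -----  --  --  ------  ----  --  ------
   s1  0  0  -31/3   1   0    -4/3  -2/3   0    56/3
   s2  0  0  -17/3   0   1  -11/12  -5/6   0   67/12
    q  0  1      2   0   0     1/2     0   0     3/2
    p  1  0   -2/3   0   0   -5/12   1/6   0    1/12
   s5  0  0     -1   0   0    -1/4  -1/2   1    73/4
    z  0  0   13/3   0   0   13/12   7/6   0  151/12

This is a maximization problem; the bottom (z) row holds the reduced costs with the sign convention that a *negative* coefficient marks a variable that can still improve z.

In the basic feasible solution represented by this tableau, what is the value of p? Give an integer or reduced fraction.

1/12

p is basic (row 4); its value is the RHS of that row: 1/12.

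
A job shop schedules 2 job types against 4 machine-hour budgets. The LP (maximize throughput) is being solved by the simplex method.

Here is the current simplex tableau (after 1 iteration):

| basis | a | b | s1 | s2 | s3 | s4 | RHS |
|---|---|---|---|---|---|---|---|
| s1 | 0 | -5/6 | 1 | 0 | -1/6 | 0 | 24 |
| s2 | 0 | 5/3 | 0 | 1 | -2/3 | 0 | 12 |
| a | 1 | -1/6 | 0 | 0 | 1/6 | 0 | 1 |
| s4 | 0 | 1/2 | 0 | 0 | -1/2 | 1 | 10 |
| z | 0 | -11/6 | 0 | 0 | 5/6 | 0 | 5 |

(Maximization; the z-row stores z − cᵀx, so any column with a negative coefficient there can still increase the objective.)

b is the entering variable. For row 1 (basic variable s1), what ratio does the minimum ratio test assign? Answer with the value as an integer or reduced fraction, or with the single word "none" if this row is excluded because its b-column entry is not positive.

The b entry in row 1 is -5/6 ≤ 0, so this row gives no ratio.

none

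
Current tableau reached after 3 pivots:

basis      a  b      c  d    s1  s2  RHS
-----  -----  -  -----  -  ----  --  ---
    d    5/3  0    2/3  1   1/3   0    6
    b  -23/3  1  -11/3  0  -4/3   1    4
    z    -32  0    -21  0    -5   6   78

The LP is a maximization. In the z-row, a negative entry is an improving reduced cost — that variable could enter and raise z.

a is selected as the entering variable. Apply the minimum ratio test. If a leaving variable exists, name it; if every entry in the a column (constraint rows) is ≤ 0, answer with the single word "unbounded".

d

Ratios: row 1 (d): 6/(5/3) = 18/5; row 2 (b): entry -23/3 ≤ 0, skip.
Minimum ratio is in the d row, so d leaves.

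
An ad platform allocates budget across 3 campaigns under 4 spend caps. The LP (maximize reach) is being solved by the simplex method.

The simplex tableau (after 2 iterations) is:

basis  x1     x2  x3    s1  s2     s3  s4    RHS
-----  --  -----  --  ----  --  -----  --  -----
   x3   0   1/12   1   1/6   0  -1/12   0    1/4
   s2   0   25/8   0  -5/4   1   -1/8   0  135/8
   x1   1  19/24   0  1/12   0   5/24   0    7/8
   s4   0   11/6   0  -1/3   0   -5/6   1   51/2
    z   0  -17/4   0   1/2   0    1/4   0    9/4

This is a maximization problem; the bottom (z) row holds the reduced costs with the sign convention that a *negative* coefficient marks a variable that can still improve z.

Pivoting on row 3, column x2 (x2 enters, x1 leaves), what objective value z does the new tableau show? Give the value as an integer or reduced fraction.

132/19

Minimum ratio for x2: (7/8)/(19/24) = 21/19.
z changes by −(z-row coeff of x2)·ratio = −(-17/4)·(21/19) = 357/76.
New z = 9/4 + (357/76) = 132/19.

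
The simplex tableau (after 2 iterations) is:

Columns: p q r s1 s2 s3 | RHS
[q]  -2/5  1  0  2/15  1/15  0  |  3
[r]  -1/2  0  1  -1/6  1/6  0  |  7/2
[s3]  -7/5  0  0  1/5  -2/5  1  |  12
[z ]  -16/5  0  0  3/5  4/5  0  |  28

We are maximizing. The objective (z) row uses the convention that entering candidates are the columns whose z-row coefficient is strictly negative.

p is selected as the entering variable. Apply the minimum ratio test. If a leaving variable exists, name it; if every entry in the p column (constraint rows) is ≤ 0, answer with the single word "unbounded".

unbounded

p-column entries: row 1: -2/5, row 2: -1/2, row 3: -7/5. All ≤ 0, so p can increase without bound; the LP is unbounded in this direction.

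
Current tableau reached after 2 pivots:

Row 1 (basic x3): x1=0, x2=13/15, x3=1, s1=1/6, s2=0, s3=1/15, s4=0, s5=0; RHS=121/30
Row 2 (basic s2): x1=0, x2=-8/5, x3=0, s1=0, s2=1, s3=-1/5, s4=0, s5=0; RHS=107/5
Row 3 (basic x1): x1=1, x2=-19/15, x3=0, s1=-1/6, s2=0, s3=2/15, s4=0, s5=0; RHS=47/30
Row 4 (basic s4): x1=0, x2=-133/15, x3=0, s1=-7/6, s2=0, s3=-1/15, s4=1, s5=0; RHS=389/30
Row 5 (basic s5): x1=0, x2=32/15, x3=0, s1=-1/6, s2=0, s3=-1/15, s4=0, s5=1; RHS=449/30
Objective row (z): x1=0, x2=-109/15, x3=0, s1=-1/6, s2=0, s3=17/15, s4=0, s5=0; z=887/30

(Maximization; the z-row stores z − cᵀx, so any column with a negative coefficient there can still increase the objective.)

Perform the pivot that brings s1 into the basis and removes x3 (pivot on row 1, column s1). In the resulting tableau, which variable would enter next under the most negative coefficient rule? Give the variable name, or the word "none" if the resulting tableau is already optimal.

Pivot element 1/6. New z-row = old z-row − (-1/6)·(row 1/(1/6)).
Updated z-row coefficients: x1: 0, x2: -32/5, x3: 1, s1: 0, s2: 0, s3: 6/5, s4: 0, s5: 0.
The most negative is -32/5 in column x2, so x2 would enter next.

x2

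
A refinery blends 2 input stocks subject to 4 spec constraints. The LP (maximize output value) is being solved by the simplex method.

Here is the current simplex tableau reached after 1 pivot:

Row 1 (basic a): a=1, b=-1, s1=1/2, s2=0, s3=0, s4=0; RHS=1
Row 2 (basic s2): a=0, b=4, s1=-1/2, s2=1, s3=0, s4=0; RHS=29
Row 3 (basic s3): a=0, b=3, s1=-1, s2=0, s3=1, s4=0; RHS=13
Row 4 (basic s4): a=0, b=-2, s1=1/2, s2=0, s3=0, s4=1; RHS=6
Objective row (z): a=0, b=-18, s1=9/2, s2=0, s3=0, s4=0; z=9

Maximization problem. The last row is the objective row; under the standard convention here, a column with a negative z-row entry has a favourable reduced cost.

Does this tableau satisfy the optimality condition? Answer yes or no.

Column b has objective-row coefficient -18, which is negative; an improving pivot exists, so not yet optimal.

no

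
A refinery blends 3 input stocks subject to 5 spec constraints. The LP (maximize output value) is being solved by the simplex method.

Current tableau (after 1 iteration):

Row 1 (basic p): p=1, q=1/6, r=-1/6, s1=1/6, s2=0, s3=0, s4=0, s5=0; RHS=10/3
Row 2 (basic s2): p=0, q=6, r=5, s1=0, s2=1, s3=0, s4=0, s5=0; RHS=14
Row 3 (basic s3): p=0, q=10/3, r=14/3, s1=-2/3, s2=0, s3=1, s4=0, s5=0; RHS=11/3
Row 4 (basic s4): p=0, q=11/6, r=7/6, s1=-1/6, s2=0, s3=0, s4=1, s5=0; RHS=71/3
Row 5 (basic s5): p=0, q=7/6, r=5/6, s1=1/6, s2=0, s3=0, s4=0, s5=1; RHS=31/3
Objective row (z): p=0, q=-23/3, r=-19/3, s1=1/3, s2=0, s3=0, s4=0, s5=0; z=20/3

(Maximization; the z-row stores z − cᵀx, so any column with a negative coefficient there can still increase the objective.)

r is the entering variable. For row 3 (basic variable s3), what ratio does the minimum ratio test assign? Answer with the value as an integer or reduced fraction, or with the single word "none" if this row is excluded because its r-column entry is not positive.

Ratio = RHS / (r entry) = (11/3) / (14/3) = 11/14.

11/14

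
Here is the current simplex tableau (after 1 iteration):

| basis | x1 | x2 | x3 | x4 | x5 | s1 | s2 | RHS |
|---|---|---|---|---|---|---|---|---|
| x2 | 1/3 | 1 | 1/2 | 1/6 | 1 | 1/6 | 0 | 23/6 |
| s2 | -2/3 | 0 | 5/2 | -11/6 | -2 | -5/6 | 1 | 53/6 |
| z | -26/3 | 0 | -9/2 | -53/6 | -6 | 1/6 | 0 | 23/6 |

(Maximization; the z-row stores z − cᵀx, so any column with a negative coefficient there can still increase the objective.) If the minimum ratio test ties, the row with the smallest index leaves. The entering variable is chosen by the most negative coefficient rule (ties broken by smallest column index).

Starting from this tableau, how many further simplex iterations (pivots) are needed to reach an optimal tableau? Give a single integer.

pivot: x4 in, x2 out → z = 207
No improving column remains; optimal.

1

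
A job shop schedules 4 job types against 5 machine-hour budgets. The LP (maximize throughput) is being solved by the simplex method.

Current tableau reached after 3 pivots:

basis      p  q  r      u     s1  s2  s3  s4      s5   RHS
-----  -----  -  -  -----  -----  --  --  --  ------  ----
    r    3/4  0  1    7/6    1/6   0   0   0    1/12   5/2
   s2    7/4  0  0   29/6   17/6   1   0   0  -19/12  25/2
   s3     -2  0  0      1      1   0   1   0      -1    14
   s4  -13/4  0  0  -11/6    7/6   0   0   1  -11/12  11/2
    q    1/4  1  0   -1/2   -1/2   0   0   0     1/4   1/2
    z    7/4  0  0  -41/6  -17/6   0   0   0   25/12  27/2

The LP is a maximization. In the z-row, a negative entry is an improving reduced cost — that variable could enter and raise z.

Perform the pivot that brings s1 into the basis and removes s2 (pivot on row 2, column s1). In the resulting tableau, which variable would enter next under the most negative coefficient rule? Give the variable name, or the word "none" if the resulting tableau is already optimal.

Pivot element 17/6. New z-row = old z-row − (-17/6)·(row 2/(17/6)).
Updated z-row coefficients: p: 7/2, q: 0, r: 0, u: -2, s1: 0, s2: 1, s3: 0, s4: 0, s5: 1/2.
The most negative is -2 in column u, so u would enter next.

u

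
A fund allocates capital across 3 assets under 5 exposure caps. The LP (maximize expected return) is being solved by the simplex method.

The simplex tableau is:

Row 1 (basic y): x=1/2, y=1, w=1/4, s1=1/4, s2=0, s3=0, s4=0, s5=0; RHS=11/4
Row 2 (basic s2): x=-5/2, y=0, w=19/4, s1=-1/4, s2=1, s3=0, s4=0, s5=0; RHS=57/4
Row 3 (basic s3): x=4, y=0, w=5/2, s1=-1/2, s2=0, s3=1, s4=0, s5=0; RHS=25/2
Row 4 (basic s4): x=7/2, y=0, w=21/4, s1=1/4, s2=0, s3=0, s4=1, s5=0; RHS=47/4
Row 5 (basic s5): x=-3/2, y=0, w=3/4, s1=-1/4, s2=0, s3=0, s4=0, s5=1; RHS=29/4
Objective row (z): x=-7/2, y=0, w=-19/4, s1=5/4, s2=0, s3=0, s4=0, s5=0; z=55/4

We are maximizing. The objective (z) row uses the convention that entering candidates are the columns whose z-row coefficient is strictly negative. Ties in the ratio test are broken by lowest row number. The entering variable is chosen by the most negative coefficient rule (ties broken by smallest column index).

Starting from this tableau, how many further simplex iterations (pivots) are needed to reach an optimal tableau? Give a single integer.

pivot: w in, s4 out → z = 512/21
pivot: x in, s3 out → z = 1243/49
No improving column remains; optimal.

2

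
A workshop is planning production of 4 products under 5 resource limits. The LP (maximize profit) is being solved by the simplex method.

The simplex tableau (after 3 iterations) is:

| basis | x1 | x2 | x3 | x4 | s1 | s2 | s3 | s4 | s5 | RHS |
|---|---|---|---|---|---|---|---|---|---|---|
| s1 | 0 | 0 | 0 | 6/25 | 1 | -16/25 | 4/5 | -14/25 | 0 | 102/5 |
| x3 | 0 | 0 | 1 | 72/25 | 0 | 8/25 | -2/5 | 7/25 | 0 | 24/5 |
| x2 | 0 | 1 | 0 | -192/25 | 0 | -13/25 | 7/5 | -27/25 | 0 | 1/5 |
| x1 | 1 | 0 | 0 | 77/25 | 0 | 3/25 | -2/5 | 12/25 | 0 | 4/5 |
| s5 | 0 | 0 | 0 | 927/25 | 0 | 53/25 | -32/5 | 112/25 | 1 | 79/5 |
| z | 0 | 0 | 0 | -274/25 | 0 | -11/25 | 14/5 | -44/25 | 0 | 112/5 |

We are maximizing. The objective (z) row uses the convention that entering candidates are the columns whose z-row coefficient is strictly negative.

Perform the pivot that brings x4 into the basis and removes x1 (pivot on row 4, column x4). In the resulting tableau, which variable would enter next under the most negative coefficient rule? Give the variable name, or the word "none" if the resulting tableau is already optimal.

s4

Pivot element 77/25. New z-row = old z-row − (-274/25)·(row 4/(77/25)).
Updated z-row coefficients: x1: 274/77, x2: 0, x3: 0, x4: 0, s1: 0, s2: -1/77, s3: 106/77, s4: -4/77, s5: 0.
The most negative is -4/77 in column s4, so s4 would enter next.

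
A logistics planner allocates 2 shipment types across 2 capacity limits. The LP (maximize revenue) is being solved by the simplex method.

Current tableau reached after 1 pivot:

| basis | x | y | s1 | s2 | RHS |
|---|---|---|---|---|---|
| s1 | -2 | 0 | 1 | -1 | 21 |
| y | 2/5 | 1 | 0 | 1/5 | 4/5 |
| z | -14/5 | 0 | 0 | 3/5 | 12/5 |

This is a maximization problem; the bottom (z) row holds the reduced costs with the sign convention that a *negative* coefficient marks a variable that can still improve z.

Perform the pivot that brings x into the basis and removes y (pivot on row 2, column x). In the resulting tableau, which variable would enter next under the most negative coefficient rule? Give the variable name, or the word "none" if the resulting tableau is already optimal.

Pivot element 2/5. New z-row = old z-row − (-14/5)·(row 2/(2/5)).
Updated z-row coefficients: x: 0, y: 7, s1: 0, s2: 2.
No coefficient is strictly negative; the tableau after this pivot is optimal.

none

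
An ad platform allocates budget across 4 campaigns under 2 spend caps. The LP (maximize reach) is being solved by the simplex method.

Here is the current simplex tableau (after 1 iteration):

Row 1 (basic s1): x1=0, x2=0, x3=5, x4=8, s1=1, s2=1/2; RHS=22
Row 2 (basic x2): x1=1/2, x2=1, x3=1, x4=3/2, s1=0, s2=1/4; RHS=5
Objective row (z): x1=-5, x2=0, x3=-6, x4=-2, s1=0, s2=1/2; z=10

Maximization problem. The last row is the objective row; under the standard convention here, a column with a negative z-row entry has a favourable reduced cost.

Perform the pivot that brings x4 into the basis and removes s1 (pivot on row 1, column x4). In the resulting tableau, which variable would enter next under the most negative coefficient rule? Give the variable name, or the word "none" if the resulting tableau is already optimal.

Pivot element 8. New z-row = old z-row − (-2)·(row 1/8).
Updated z-row coefficients: x1: -5, x2: 0, x3: -19/4, x4: 0, s1: 1/4, s2: 5/8.
The most negative is -5 in column x1, so x1 would enter next.

x1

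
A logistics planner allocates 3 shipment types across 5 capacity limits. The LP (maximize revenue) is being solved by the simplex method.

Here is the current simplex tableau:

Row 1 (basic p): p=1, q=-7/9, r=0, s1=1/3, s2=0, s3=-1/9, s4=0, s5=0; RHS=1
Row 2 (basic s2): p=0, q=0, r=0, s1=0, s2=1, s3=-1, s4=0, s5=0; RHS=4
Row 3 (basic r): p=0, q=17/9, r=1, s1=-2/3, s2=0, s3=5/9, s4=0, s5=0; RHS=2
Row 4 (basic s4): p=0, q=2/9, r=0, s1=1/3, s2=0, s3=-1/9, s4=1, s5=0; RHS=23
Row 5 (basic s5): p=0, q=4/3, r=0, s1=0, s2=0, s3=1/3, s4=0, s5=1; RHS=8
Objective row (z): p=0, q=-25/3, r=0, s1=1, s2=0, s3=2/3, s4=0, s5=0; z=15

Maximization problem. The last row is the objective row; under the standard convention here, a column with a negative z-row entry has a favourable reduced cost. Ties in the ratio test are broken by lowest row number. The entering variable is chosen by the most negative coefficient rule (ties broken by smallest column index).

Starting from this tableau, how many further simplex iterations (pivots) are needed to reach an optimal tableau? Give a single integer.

2

pivot: q in, r out → z = 405/17
pivot: s1 in, s5 out → z = 51
No improving column remains; optimal.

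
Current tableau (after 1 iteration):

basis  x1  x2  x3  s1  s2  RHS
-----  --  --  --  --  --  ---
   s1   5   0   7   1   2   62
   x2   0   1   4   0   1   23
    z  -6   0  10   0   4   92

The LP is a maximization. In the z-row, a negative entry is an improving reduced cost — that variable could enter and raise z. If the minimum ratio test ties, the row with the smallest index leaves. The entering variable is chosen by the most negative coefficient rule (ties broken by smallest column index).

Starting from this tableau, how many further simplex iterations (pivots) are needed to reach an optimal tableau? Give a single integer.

1

pivot: x1 in, s1 out → z = 832/5
No improving column remains; optimal.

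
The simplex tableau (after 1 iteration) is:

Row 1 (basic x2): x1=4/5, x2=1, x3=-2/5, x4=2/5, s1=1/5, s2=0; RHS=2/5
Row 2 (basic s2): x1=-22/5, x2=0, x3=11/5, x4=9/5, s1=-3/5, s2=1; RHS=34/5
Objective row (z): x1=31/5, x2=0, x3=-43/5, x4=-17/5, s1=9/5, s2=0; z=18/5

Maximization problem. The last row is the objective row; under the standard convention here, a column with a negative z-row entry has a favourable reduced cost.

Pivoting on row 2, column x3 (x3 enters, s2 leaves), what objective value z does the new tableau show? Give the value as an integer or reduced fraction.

332/11

Minimum ratio for x3: (34/5)/(11/5) = 34/11.
z changes by −(z-row coeff of x3)·ratio = −(-43/5)·(34/11) = 1462/55.
New z = 18/5 + (1462/55) = 332/11.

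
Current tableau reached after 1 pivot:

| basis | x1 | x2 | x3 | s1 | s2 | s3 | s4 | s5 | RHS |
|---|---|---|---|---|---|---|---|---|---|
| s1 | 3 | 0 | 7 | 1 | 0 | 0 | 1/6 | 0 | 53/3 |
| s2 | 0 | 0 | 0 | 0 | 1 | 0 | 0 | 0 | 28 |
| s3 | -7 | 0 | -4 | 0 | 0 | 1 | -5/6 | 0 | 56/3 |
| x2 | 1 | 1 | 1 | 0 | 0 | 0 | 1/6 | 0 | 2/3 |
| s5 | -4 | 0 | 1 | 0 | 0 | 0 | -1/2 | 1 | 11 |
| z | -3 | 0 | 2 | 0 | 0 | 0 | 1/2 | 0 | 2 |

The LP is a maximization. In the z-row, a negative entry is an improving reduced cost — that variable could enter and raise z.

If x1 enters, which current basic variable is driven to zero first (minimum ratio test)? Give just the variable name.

Ratios: row 1 (s1): (53/3)/3 = 53/9; row 2 (s2): entry 0 ≤ 0, skip; row 3 (s3): entry -7 ≤ 0, skip; row 4 (x2): (2/3)/1 = 2/3; row 5 (s5): entry -4 ≤ 0, skip.
Minimum ratio 2/3 is in the x2 row, so x2 leaves.

x2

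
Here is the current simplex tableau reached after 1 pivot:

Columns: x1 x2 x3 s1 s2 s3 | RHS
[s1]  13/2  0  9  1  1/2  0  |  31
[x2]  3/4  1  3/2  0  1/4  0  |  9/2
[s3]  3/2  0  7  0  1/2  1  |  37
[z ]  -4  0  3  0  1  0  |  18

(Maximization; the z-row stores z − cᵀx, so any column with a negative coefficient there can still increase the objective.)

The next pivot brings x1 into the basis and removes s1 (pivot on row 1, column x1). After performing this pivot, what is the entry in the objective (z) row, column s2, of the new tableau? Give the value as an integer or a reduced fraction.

17/13

Pivot element is row 1, column x1: 13/2.
Normalize row 1: new (row 1, s2) = (1/2)/(13/2) = 1/13.
z-row ← z-row − (-4)·(new row 1): 1 − (-4)·(1/13) = 17/13.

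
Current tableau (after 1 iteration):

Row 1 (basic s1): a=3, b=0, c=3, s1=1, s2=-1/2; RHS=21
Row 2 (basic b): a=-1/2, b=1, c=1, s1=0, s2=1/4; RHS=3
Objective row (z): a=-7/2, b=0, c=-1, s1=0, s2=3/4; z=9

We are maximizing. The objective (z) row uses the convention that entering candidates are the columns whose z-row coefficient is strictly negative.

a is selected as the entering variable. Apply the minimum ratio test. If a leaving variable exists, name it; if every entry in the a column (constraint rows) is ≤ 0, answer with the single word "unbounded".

s1

Ratios: row 1 (s1): 21/3 = 7; row 2 (b): entry -1/2 ≤ 0, skip.
Minimum ratio is in the s1 row, so s1 leaves.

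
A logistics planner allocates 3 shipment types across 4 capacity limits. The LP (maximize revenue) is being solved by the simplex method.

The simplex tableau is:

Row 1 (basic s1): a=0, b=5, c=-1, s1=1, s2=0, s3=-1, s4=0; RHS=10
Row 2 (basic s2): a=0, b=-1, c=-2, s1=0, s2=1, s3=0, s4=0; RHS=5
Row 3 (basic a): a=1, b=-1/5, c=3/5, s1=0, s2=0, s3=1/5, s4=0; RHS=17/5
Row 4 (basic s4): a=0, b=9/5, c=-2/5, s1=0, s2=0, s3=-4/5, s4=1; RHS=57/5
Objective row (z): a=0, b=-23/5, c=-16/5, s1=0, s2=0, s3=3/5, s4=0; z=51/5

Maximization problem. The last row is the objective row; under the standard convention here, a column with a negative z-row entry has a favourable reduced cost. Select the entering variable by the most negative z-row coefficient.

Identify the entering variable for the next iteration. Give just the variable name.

Objective-row coefficients: a: 0, b: -23/5, c: -16/5, s1: 0, s2: 0, s3: 3/5, s4: 0.
The most negative is -23/5 in column b, so b enters.

b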